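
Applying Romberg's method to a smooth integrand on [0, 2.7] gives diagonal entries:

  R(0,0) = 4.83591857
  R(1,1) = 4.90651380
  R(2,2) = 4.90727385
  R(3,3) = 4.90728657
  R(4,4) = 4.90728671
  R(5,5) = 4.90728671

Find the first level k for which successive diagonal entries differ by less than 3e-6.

|R(1,1) − R(0,0)| = 0.07059523 ≥ 3e-6
|R(2,2) − R(1,1)| = 0.00076005 ≥ 3e-6
|R(3,3) − R(2,2)| = 0.00001272 ≥ 3e-6
|R(4,4) − R(3,3)| = 0.00000014 < 3e-6

k = 4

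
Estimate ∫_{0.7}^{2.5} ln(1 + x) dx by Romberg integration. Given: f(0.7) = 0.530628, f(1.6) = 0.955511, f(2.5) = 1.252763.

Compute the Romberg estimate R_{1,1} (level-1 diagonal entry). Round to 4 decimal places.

R_{0,0} (trapezoid, 1 panel, h=1.8000): 1.605052
R_{1,0} (trapezoid, 2 panels, h=0.9000): 1.662486
R_{1,1} = 1.662486 + (1.662486 − 1.605052)/3 = 1.681631

1.6816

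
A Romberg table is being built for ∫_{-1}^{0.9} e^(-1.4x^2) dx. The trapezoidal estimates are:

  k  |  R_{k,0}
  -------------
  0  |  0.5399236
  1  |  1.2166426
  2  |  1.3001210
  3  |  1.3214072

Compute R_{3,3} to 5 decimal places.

1.32867

Richardson extrapolation on the trapezoidal column (denominator 4−1=3):
R_{1,1} = 1.2166426 + (1.2166426 − 0.5399236)/3 = 1.4422156
R_{2,1} = (4·1.3001210 − 1.2166426) / 3 = 1.3279471
R_{3,1} = 1.3214072 + (1.3214072 − 1.3001210)/3 = 1.3285026
R_{2,2} = (16·1.3279471 − 1.4422156) / 15 = 1.3203292
R_{3,2} = (16·1.3285026 − 1.3279471) / 15 = 1.3285396
R_{3,3} = 1.3285396 + (1.3285396 − 1.3203292)/63 = 1.3286699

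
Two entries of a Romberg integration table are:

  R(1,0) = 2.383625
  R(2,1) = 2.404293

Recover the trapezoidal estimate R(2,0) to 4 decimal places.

2.3991

From R(2,1) = (4·R(2,0) − R(1,0))/3, solve for R(2,0):
4·R(2,0) = 3·2.404293 + 2.383625 = 9.596504
R(2,0) = 2.399126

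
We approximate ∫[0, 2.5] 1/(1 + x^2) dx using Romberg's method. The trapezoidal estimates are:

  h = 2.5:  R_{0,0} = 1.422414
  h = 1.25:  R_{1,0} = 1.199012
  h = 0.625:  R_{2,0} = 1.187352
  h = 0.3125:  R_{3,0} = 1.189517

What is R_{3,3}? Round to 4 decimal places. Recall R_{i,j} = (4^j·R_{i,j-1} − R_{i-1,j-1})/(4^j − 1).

1.1907

R_{1,1} = 1.199012 + (1.199012 − 1.422414)/3 = 1.124545
R_{2,1} = (4·1.187352 − 1.199012) / 3 = 1.183465
R_{3,1} = (4·1.189517 − 1.187352) / 3 = 1.190239
R_{2,2} = (16·1.183465 − 1.124545) / 15 = 1.187393
R_{3,2} = (16·1.190239 − 1.183465) / 15 = 1.190691
R_{3,3} = (64·1.190691 − 1.187393) / 63 = 1.190743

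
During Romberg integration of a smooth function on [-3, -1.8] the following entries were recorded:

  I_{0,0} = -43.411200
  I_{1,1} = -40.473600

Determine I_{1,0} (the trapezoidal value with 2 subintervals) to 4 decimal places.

-41.2080

From I_{1,1} = (4·I_{1,0} − I_{0,0})/3, solve for I_{1,0}:
4·I_{1,0} = 3·(-40.473600) + (-43.411200) = -164.832000
I_{1,0} = -41.208000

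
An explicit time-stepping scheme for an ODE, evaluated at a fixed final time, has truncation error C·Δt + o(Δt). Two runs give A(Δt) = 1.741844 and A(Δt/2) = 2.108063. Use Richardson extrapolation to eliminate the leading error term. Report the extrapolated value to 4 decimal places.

The leading error scales as Δt; refining by a factor of 2 reduces it by 2^1 = 2.
Extrapolated value = (2·A(Δt/2) − A(Δt)) / (2 − 1)
= (2·2.108063 − 1.741844) / 1
= 2.474282 / 1 = 2.474282

2.4743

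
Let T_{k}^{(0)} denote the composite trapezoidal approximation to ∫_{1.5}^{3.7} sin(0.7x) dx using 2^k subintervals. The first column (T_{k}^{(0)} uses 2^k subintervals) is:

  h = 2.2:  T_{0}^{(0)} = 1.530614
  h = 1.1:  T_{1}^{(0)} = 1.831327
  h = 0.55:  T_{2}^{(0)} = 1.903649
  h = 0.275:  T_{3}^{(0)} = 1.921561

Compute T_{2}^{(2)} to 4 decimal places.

T_{1}^{(1)} = 1.831327 + (1.831327 − 1.530614)/3 = 1.931565
T_{2}^{(1)} = (4·1.903649 − 1.831327) / 3 = 1.927756
T_{2}^{(2)} = 1.927756 + (1.927756 − 1.931565)/15 = 1.927502
(Column j=1 coincides with Simpson's rule on the same nodes.)

1.9275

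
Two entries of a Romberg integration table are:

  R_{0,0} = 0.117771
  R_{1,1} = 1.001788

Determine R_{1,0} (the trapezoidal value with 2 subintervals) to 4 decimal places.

0.7808

From R_{1,1} = (4·R_{1,0} − R_{0,0})/3, solve for R_{1,0}:
4·R_{1,0} = 3·1.001788 + 0.117771 = 3.123135
R_{1,0} = 0.780784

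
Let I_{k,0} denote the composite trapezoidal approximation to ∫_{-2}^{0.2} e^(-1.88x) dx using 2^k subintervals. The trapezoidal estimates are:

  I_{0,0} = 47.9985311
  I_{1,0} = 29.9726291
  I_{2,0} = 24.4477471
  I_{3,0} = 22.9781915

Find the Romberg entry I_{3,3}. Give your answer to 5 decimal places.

22.47993

I_{1,1} = (4·29.9726291 − 47.9985311) / 3 = 23.9639951
I_{2,1} = (4·24.4477471 − 29.9726291) / 3 = 22.6061198
I_{3,1} = 22.9781915 + (22.9781915 − 24.4477471)/3 = 22.4883396
I_{2,2} = (16·22.6061198 − 23.9639951) / 15 = 22.5155948
I_{3,2} = 22.4883396 + (22.4883396 − 22.6061198)/15 = 22.4804876
I_{3,3} = (64·22.4804876 − 22.5155948) / 63 = 22.4799303
(Column j=1 coincides with Simpson's rule on the same nodes.)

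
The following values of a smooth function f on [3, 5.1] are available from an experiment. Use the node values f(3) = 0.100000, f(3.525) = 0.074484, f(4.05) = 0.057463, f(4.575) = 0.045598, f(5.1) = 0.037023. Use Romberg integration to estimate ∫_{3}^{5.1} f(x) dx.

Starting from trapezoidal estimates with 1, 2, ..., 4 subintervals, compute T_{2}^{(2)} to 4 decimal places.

0.1281

T_{0}^{(0)} (trapezoid, 1 panel, h=2.1000): 0.143874
T_{1}^{(0)} (trapezoid, 2 panels, h=1.0500): 0.132273
T_{2}^{(0)} (trapezoid, 4 panels, h=0.5250): 0.129180
T_{1}^{(1)} = 0.132273 + (0.132273 − 0.143874)/3 = 0.128406
T_{2}^{(1)} = 0.129180 + (0.129180 − 0.132273)/3 = 0.128149
T_{2}^{(2)} = 0.128149 + (0.128149 − 0.128406)/15 = 0.128132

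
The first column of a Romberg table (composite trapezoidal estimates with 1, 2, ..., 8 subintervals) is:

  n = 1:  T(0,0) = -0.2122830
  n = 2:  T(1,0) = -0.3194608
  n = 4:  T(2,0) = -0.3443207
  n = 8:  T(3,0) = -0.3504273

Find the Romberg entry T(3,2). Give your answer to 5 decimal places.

T(2,1) = (4·(-0.3443207) − (-0.3194608)) / 3 = -0.3526073
T(3,1) = (4·(-0.3504273) − (-0.3443207)) / 3 = -0.3524628
T(3,2) = -0.3524628 + (-0.3524628 − (-0.3526073))/15 = -0.3524532

-0.35245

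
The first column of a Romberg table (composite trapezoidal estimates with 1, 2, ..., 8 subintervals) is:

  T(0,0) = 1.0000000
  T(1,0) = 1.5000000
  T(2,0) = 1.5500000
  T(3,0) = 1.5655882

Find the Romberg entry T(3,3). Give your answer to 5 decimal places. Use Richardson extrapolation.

T(1,1) = 1.5000000 + (1.5000000 − 1.0000000)/3 = 1.6666667
T(2,1) = 1.5500000 + (1.5500000 − 1.5000000)/3 = 1.5666667
T(3,1) = (4·1.5655882 − 1.5500000) / 3 = 1.5707843
T(2,2) = (16·1.5666667 − 1.6666667) / 15 = 1.5600000
T(3,2) = (16·1.5707843 − 1.5666667) / 15 = 1.5710588
T(3,3) = (64·1.5710588 − 1.5600000) / 63 = 1.5712343

1.57123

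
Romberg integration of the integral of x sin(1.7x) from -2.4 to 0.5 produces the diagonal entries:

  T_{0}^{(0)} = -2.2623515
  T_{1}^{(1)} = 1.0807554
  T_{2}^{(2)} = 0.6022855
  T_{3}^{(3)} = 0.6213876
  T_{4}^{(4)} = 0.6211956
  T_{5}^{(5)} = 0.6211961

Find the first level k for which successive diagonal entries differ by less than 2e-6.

|T_{1}^{(1)} − T_{0}^{(0)}| = 3.3431069 ≥ 2e-6
|T_{2}^{(2)} − T_{1}^{(1)}| = 0.4784699 ≥ 2e-6
|T_{3}^{(3)} − T_{2}^{(2)}| = 0.0191021 ≥ 2e-6
|T_{4}^{(4)} − T_{3}^{(3)}| = 0.0001920 ≥ 2e-6
|T_{5}^{(5)} − T_{4}^{(4)}| = 0.0000005 < 2e-6

k = 5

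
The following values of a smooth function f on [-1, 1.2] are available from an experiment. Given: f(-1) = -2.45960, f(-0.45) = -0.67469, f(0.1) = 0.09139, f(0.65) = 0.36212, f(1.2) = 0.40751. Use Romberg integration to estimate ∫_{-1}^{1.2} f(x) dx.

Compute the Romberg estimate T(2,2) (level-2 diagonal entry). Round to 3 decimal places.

-0.569

T(0,0) (trapezoid, 1 panel, h=2.2000): -2.25730
T(1,0) (trapezoid, 2 panels, h=1.1000): -1.02812
T(2,0) (trapezoid, 4 panels, h=0.5500): -0.68597
T(1,1) = -1.02812 + (-1.02812 − (-2.25730))/3 = -0.61839
T(2,1) = -0.68597 + (-0.68597 − (-1.02812))/3 = -0.57192
T(2,2) = -0.57192 + (-0.57192 − (-0.61839))/15 = -0.56882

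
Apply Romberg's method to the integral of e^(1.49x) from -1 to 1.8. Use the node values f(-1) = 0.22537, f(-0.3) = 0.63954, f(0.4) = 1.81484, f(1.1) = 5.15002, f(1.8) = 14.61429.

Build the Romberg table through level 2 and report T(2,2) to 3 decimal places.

T(0,0) (trapezoid, 1 panel, h=2.8000): 20.77552
T(1,0) (trapezoid, 2 panels, h=1.4000): 12.92854
T(2,0) (trapezoid, 4 panels, h=0.7000): 10.51696
T(1,1) = 12.92854 + (12.92854 − 20.77552)/3 = 10.31288
T(2,1) = 10.51696 + (10.51696 − 12.92854)/3 = 9.71310
T(2,2) = 9.71310 + (9.71310 − 10.31288)/15 = 9.67311

9.673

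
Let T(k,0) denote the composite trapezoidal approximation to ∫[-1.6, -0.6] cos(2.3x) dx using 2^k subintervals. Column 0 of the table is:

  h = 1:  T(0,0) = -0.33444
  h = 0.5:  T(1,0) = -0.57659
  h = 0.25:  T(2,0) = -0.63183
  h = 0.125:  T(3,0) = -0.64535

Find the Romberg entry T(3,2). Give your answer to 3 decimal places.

T(2,1) = (4·(-0.63183) − (-0.57659)) / 3 = -0.65024
T(3,1) = -0.64535 + (-0.64535 − (-0.63183))/3 = -0.64986
T(3,2) = (16·(-0.64986) − (-0.65024)) / 15 = -0.64983

-0.650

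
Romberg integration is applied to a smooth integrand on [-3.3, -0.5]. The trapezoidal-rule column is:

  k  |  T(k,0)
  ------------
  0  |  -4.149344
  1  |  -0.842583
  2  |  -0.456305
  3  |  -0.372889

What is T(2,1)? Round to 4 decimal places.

T(2,1) = -0.456305 + (-0.456305 − (-0.842583))/3 = -0.327546

-0.3275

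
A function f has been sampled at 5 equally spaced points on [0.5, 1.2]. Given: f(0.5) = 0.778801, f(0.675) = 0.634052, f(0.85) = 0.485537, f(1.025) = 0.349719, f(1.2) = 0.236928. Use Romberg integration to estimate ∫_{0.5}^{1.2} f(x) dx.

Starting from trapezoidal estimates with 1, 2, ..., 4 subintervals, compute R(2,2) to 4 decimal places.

0.3455

R(0,0) (trapezoid, 1 panel, h=0.7000): 0.355505
R(1,0) (trapezoid, 2 panels, h=0.3500): 0.347691
R(2,0) (trapezoid, 4 panels, h=0.1750): 0.346005
R(1,1) = 0.347691 + (0.347691 − 0.355505)/3 = 0.345086
R(2,1) = 0.346005 + (0.346005 − 0.347691)/3 = 0.345443
R(2,2) = 0.345443 + (0.345443 − 0.345086)/15 = 0.345467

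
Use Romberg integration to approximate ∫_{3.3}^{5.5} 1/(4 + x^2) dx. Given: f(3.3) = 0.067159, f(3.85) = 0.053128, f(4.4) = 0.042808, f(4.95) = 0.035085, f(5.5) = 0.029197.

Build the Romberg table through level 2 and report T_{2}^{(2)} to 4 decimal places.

0.0980

T_{0}^{(0)} (trapezoid, 1 panel, h=2.2000): 0.105992
T_{1}^{(0)} (trapezoid, 2 panels, h=1.1000): 0.100085
T_{2}^{(0)} (trapezoid, 4 panels, h=0.5500): 0.098559
T_{1}^{(1)} = 0.100085 + (0.100085 − 0.105992)/3 = 0.098116
T_{2}^{(1)} = 0.098559 + (0.098559 − 0.100085)/3 = 0.098050
T_{2}^{(2)} = 0.098050 + (0.098050 − 0.098116)/15 = 0.098046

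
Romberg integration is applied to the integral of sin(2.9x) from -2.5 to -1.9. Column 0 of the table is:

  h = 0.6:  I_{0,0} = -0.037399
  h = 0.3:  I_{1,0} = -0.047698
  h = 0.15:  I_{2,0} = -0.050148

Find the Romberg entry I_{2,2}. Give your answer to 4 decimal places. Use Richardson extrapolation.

Richardson extrapolation on the trapezoidal column (denominator 4−1=3):
I_{1,1} = (4·(-0.047698) − (-0.037399)) / 3 = -0.051131
I_{2,1} = (4·(-0.050148) − (-0.047698)) / 3 = -0.050965
I_{2,2} = -0.050965 + (-0.050965 − (-0.051131))/15 = -0.050954

-0.0510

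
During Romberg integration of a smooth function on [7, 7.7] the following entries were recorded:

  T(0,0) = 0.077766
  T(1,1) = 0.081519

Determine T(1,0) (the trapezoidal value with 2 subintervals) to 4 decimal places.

0.0806

From T(1,1) = (4·T(1,0) − T(0,0))/3, solve for T(1,0):
4·T(1,0) = 3·0.081519 + 0.077766 = 0.322323
T(1,0) = 0.080581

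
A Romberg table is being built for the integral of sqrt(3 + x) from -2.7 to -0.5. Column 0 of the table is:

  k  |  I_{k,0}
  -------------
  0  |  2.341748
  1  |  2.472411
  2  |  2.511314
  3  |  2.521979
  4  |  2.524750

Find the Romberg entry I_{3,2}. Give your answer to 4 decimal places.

I_{2,1} = (4·2.511314 − 2.472411) / 3 = 2.524282
I_{3,1} = (4·2.521979 − 2.511314) / 3 = 2.525534
I_{3,2} = 2.525534 + (2.525534 − 2.524282)/15 = 2.525617

2.5256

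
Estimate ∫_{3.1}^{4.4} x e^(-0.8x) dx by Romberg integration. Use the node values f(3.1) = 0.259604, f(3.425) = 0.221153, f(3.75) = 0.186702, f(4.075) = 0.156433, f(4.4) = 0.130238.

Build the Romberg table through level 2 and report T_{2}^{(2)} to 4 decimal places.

0.2463

T_{0}^{(0)} (trapezoid, 1 panel, h=1.3000): 0.253397
T_{1}^{(0)} (trapezoid, 2 panels, h=0.6500): 0.248055
T_{2}^{(0)} (trapezoid, 4 panels, h=0.3250): 0.246743
T_{1}^{(1)} = 0.248055 + (0.248055 − 0.253397)/3 = 0.246274
T_{2}^{(1)} = 0.246743 + (0.246743 − 0.248055)/3 = 0.246306
T_{2}^{(2)} = 0.246306 + (0.246306 − 0.246274)/15 = 0.246308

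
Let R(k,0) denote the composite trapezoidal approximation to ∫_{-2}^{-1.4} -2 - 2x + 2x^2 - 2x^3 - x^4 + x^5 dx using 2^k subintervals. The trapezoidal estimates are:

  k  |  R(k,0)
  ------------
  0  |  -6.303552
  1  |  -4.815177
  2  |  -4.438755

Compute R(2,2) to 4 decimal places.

-4.3129

R(1,1) = -4.815177 + (-4.815177 − (-6.303552))/3 = -4.319052
R(2,1) = -4.438755 + (-4.438755 − (-4.815177))/3 = -4.313281
R(2,2) = -4.313281 + (-4.313281 − (-4.319052))/15 = -4.312896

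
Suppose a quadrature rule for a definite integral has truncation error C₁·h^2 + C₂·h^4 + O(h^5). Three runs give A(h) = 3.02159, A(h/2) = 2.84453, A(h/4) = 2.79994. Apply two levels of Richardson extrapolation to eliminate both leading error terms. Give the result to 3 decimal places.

2.785

First eliminate the h^2 term (factor 2^2 = 4):
  B₁ = (4·2.84453 − 3.02159)/3 = 2.78551
  B₂ = (4·2.79994 − 2.84453)/3 = 2.78508
Then eliminate the h^4 term (factor 2^4 = 16):
  (16·2.78508 − 2.78551)/15 = 2.78505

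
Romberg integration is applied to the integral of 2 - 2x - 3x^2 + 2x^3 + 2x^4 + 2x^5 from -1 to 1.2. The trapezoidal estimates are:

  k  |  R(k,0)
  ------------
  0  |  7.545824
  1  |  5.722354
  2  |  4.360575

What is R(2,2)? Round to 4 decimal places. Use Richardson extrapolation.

Richardson extrapolation on the trapezoidal column (denominator 4−1=3):
R(1,1) = 5.722354 + (5.722354 − 7.545824)/3 = 5.114531
R(2,1) = (4·4.360575 − 5.722354) / 3 = 3.906649
R(2,2) = (16·3.906649 − 5.114531) / 15 = 3.826124

3.8261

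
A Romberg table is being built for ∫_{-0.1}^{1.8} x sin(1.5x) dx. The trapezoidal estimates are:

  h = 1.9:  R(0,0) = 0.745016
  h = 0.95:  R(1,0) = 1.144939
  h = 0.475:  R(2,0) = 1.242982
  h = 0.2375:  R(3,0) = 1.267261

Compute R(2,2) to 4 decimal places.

R(1,1) = (4·1.144939 − 0.745016) / 3 = 1.278247
R(2,1) = (4·1.242982 − 1.144939) / 3 = 1.275663
R(2,2) = 1.275663 + (1.275663 − 1.278247)/15 = 1.275491

1.2755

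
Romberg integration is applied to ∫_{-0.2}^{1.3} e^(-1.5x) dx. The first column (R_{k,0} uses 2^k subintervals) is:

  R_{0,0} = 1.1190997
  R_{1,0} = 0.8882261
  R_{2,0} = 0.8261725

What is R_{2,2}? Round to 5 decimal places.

0.80510

R_{1,1} = 0.8882261 + (0.8882261 − 1.1190997)/3 = 0.8112682
R_{2,1} = (4·0.8261725 − 0.8882261) / 3 = 0.8054880
R_{2,2} = 0.8054880 + (0.8054880 − 0.8112682)/15 = 0.8051027
(Column j=1 coincides with Simpson's rule on the same nodes.)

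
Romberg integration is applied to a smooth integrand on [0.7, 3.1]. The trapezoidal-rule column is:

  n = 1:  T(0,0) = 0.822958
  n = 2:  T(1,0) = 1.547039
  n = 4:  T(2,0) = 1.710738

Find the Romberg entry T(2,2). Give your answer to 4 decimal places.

1.7638

T(1,1) = 1.547039 + (1.547039 − 0.822958)/3 = 1.788399
T(2,1) = (4·1.710738 − 1.547039) / 3 = 1.765304
T(2,2) = (16·1.765304 − 1.788399) / 15 = 1.763764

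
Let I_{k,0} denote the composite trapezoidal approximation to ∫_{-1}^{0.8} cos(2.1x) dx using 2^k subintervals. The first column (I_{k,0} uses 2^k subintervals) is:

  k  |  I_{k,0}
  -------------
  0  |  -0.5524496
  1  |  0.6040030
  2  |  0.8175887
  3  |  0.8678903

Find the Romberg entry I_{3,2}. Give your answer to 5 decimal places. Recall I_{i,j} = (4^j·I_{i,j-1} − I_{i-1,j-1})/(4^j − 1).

0.88438

Richardson extrapolation on the trapezoidal column (denominator 4−1=3):
I_{2,1} = 0.8175887 + (0.8175887 − 0.6040030)/3 = 0.8887839
I_{3,1} = 0.8678903 + (0.8678903 − 0.8175887)/3 = 0.8846575
I_{3,2} = (16·0.8846575 − 0.8887839) / 15 = 0.8843824
(Column j=1 coincides with Simpson's rule on the same nodes.)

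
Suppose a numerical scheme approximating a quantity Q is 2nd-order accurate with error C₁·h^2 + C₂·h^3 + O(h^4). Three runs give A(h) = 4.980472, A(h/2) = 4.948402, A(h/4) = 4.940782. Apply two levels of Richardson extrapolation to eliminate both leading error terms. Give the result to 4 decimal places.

4.9383

First eliminate the h^2 term (factor 2^2 = 4):
  B₁ = (4·4.948402 − 4.980472)/3 = 4.937712
  B₂ = (4·4.940782 − 4.948402)/3 = 4.938242
Then eliminate the h^3 term (factor 2^3 = 8):
  (8·4.938242 − 4.937712)/7 = 4.938318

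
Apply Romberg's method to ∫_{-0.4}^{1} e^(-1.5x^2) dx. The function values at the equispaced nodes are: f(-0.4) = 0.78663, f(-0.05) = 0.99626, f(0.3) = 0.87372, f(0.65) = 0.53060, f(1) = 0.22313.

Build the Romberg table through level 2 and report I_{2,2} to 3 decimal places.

1.033

I_{0,0} (trapezoid, 1 panel, h=1.4000): 0.70683
I_{1,0} (trapezoid, 2 panels, h=0.7000): 0.96502
I_{2,0} (trapezoid, 4 panels, h=0.3500): 1.01691
I_{1,1} = 0.96502 + (0.96502 − 0.70683)/3 = 1.05108
I_{2,1} = 1.01691 + (1.01691 − 0.96502)/3 = 1.03421
I_{2,2} = 1.03421 + (1.03421 − 1.05108)/15 = 1.03309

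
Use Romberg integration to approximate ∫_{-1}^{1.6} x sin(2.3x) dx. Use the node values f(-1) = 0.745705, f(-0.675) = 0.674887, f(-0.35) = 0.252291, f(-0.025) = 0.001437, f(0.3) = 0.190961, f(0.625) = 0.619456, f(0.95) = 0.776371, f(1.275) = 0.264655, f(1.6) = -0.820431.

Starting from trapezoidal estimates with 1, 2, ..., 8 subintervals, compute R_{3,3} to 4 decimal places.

0.9295

R_{0,0} (trapezoid, 1 panel, h=2.6000): -0.097144
R_{1,0} (trapezoid, 2 panels, h=1.3000): 0.199677
R_{2,0} (trapezoid, 4 panels, h=0.6500): 0.768469
R_{3,0} (trapezoid, 8 panels, h=0.3250): 0.891376
R_{1,1} = 0.199677 + (0.199677 − (-0.097144))/3 = 0.298617
R_{2,1} = 0.768469 + (0.768469 − 0.199677)/3 = 0.958066
R_{3,1} = 0.891376 + (0.891376 − 0.768469)/3 = 0.932345
R_{2,2} = 0.958066 + (0.958066 − 0.298617)/15 = 1.002029
R_{3,2} = 0.932345 + (0.932345 − 0.958066)/15 = 0.930630
R_{3,3} = 0.930630 + (0.930630 − 1.002029)/63 = 0.929497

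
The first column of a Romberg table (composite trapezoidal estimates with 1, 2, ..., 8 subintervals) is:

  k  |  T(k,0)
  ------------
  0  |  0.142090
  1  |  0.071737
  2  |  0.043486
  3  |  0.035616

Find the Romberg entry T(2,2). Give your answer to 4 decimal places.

0.0331

Richardson extrapolation on the trapezoidal column (denominator 4−1=3):
T(1,1) = 0.071737 + (0.071737 − 0.142090)/3 = 0.048286
T(2,1) = 0.043486 + (0.043486 − 0.071737)/3 = 0.034069
T(2,2) = 0.034069 + (0.034069 − 0.048286)/15 = 0.033121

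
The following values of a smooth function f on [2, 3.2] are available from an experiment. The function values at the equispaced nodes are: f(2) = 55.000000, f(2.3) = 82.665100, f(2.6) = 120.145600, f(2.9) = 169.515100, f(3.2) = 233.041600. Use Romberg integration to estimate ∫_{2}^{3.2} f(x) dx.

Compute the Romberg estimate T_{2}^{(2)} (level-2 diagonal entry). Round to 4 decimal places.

153.7041

T_{0}^{(0)} (trapezoid, 1 panel, h=1.2000): 172.824960
T_{1}^{(0)} (trapezoid, 2 panels, h=0.6000): 158.499840
T_{2}^{(0)} (trapezoid, 4 panels, h=0.3000): 154.903980
T_{1}^{(1)} = 158.499840 + (158.499840 − 172.824960)/3 = 153.724800
T_{2}^{(1)} = 154.903980 + (154.903980 − 158.499840)/3 = 153.705360
T_{2}^{(2)} = 153.705360 + (153.705360 − 153.724800)/15 = 153.704064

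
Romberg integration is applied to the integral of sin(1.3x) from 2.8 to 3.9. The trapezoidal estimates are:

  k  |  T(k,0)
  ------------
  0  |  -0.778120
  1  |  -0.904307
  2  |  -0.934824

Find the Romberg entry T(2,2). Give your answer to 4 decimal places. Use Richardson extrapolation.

-0.9449

Richardson extrapolation on the trapezoidal column (denominator 4−1=3):
T(1,1) = -0.904307 + (-0.904307 − (-0.778120))/3 = -0.946369
T(2,1) = -0.934824 + (-0.934824 − (-0.904307))/3 = -0.944996
T(2,2) = -0.944996 + (-0.944996 − (-0.946369))/15 = -0.944904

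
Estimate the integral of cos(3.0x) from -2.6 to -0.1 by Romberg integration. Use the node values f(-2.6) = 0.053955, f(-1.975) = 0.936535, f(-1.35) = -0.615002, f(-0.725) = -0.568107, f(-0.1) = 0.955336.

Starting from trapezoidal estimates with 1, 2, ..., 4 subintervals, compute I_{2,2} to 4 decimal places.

0.3187

I_{0,0} (trapezoid, 1 panel, h=2.5000): 1.261614
I_{1,0} (trapezoid, 2 panels, h=1.2500): -0.137946
I_{2,0} (trapezoid, 4 panels, h=0.6250): 0.161295
I_{1,1} = -0.137946 + (-0.137946 − 1.261614)/3 = -0.604466
I_{2,1} = 0.161295 + (0.161295 − (-0.137946))/3 = 0.261042
I_{2,2} = 0.261042 + (0.261042 − (-0.604466))/15 = 0.318743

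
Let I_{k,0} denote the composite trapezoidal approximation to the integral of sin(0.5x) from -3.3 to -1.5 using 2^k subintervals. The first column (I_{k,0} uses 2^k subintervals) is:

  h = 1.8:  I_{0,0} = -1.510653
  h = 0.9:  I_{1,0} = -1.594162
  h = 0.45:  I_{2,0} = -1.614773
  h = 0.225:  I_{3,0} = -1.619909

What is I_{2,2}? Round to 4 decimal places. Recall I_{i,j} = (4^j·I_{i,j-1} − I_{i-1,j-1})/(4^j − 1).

Richardson extrapolation on the trapezoidal column (denominator 4−1=3):
I_{1,1} = -1.594162 + (-1.594162 − (-1.510653))/3 = -1.621998
I_{2,1} = -1.614773 + (-1.614773 − (-1.594162))/3 = -1.621643
I_{2,2} = (16·(-1.621643) − (-1.621998)) / 15 = -1.621619

-1.6216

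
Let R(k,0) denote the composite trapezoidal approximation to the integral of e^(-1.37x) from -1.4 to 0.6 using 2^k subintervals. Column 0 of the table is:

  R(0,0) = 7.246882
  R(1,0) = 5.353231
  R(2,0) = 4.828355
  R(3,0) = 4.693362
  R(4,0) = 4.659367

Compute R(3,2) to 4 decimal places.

4.6480

Richardson extrapolation on the trapezoidal column (denominator 4−1=3):
R(2,1) = 4.828355 + (4.828355 − 5.353231)/3 = 4.653396
R(3,1) = (4·4.693362 − 4.828355) / 3 = 4.648364
R(3,2) = (16·4.648364 − 4.653396) / 15 = 4.648029
(Column j=1 coincides with Simpson's rule on the same nodes.)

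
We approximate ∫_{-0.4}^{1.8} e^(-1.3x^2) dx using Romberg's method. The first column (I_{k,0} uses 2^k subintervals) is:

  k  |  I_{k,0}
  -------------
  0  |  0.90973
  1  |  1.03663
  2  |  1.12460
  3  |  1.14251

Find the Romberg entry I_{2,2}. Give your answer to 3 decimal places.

1.159

Richardson extrapolation on the trapezoidal column (denominator 4−1=3):
I_{1,1} = 1.03663 + (1.03663 − 0.90973)/3 = 1.07893
I_{2,1} = (4·1.12460 − 1.03663) / 3 = 1.15392
I_{2,2} = 1.15392 + (1.15392 − 1.07893)/15 = 1.15892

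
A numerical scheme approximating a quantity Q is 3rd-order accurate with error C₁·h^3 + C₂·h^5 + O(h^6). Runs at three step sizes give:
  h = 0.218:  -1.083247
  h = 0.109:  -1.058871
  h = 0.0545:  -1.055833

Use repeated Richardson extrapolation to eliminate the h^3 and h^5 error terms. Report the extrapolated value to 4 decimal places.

-1.0554

First eliminate the h^3 term (factor 2^3 = 8):
  B₁ = (8·(-1.058871) − (-1.083247))/7 = -1.055389
  B₂ = (8·(-1.055833) − (-1.058871))/7 = -1.055399
Then eliminate the h^5 term (factor 2^5 = 32):
  (32·(-1.055399) − (-1.055389))/31 = -1.055399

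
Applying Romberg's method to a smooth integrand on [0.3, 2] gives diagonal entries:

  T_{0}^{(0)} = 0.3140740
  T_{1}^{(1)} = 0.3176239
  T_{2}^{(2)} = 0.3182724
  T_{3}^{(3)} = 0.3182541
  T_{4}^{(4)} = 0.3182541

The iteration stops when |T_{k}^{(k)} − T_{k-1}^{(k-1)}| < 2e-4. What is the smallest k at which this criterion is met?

|T_{1}^{(1)} − T_{0}^{(0)}| = 0.0035499 ≥ 2e-4
|T_{2}^{(2)} − T_{1}^{(1)}| = 0.0006485 ≥ 2e-4
|T_{3}^{(3)} − T_{2}^{(2)}| = 0.0000183 < 2e-4

k = 3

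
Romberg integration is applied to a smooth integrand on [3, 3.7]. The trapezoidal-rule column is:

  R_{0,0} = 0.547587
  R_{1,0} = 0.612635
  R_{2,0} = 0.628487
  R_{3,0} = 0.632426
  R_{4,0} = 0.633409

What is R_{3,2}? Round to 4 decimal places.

0.6337

R_{2,1} = 0.628487 + (0.628487 − 0.612635)/3 = 0.633771
R_{3,1} = 0.632426 + (0.632426 − 0.628487)/3 = 0.633739
R_{3,2} = (16·0.633739 − 0.633771) / 15 = 0.633737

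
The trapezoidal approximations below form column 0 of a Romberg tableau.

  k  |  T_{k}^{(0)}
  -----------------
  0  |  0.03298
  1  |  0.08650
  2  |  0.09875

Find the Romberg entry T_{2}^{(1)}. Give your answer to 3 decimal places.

0.103

Richardson extrapolation on the trapezoidal column (denominator 4−1=3):
T_{2}^{(1)} = 0.09875 + (0.09875 − 0.08650)/3 = 0.10283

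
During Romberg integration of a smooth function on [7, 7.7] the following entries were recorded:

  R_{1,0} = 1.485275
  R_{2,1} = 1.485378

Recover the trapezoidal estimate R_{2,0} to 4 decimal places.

From R_{2,1} = (4·R_{2,0} − R_{1,0})/3, solve for R_{2,0}:
4·R_{2,0} = 3·1.485378 + 1.485275 = 5.941409
R_{2,0} = 1.485352

1.4854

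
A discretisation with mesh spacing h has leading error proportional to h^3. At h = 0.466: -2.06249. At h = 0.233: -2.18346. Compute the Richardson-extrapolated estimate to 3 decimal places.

The leading error scales as h^3; refining by a factor of 2 reduces it by 2^3 = 8.
Extrapolated value = (8·A(h/2) − A(h)) / (8 − 1)
= (8·(-2.18346) − (-2.06249)) / 7
= -15.40519 / 7 = -2.20074

-2.201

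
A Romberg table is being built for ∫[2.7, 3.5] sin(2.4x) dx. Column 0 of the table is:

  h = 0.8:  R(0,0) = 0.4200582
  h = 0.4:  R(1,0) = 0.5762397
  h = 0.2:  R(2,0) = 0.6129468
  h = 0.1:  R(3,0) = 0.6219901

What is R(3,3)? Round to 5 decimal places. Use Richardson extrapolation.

0.62499

R(1,1) = 0.5762397 + (0.5762397 − 0.4200582)/3 = 0.6283002
R(2,1) = 0.6129468 + (0.6129468 − 0.5762397)/3 = 0.6251825
R(3,1) = 0.6219901 + (0.6219901 − 0.6129468)/3 = 0.6250045
R(2,2) = 0.6251825 + (0.6251825 − 0.6283002)/15 = 0.6249747
R(3,2) = (16·0.6250045 − 0.6251825) / 15 = 0.6249926
R(3,3) = 0.6249926 + (0.6249926 − 0.6249747)/63 = 0.6249929
(Column j=1 coincides with Simpson's rule on the same nodes.)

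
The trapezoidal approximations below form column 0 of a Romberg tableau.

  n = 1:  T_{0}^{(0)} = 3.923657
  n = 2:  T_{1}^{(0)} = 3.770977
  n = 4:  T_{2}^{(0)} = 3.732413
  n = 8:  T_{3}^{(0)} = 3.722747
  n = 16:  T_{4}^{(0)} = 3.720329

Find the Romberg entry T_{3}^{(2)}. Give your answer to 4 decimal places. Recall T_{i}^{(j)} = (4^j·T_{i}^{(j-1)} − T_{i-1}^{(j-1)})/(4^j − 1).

3.7195

Richardson extrapolation on the trapezoidal column (denominator 4−1=3):
T_{2}^{(1)} = (4·3.732413 − 3.770977) / 3 = 3.719558
T_{3}^{(1)} = (4·3.722747 − 3.732413) / 3 = 3.719525
T_{3}^{(2)} = 3.719525 + (3.719525 − 3.719558)/15 = 3.719523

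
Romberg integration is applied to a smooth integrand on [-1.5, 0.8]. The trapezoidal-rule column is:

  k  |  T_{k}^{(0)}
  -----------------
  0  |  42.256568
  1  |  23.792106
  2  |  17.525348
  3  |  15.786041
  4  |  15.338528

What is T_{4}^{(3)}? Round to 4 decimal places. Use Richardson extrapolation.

15.1882

T_{2}^{(1)} = 17.525348 + (17.525348 − 23.792106)/3 = 15.436429
T_{3}^{(1)} = (4·15.786041 − 17.525348) / 3 = 15.206272
T_{4}^{(1)} = (4·15.338528 − 15.786041) / 3 = 15.189357
T_{3}^{(2)} = 15.206272 + (15.206272 − 15.436429)/15 = 15.190928
T_{4}^{(2)} = 15.189357 + (15.189357 − 15.206272)/15 = 15.188229
T_{4}^{(3)} = 15.188229 + (15.188229 − 15.190928)/63 = 15.188186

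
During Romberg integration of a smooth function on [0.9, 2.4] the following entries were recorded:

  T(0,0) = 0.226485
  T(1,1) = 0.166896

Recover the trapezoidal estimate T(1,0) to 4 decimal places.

From T(1,1) = (4·T(1,0) − T(0,0))/3, solve for T(1,0):
4·T(1,0) = 3·0.166896 + 0.226485 = 0.727173
T(1,0) = 0.181793

0.1818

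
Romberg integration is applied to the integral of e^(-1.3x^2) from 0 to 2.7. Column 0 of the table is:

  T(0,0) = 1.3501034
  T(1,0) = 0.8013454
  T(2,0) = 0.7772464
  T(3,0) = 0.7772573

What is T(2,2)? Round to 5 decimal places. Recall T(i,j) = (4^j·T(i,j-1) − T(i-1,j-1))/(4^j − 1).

Richardson extrapolation on the trapezoidal column (denominator 4−1=3):
T(1,1) = (4·0.8013454 − 1.3501034) / 3 = 0.6184261
T(2,1) = (4·0.7772464 − 0.8013454) / 3 = 0.7692134
T(2,2) = 0.7692134 + (0.7692134 − 0.6184261)/15 = 0.7792659

0.77927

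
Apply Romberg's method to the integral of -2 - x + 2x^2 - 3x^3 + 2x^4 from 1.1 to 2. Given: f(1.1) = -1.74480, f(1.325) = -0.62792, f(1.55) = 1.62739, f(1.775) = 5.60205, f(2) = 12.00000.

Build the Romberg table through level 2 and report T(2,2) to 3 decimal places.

T(0,0) (trapezoid, 1 panel, h=0.9000): 4.61484
T(1,0) (trapezoid, 2 panels, h=0.4500): 3.03975
T(2,0) (trapezoid, 4 panels, h=0.2250): 2.63905
T(1,1) = 3.03975 + (3.03975 − 4.61484)/3 = 2.51472
T(2,1) = 2.63905 + (2.63905 − 3.03975)/3 = 2.50548
T(2,2) = 2.50548 + (2.50548 − 2.51472)/15 = 2.50486

2.505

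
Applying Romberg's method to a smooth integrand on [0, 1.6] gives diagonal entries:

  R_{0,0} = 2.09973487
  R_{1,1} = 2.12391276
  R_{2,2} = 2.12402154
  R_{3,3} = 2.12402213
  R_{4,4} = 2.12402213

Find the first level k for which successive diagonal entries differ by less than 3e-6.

|R_{1,1} − R_{0,0}| = 0.02417789 ≥ 3e-6
|R_{2,2} − R_{1,1}| = 0.00010878 ≥ 3e-6
|R_{3,3} − R_{2,2}| = 0.00000059 < 3e-6

k = 3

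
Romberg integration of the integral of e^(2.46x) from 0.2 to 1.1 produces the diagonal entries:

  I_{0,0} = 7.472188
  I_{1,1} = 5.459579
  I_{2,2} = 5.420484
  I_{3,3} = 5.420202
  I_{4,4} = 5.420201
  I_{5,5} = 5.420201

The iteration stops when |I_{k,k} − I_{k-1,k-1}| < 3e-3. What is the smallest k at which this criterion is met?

k = 3

|I_{1,1} − I_{0,0}| = 2.012609 ≥ 3e-3
|I_{2,2} − I_{1,1}| = 0.039095 ≥ 3e-3
|I_{3,3} − I_{2,2}| = 0.000282 < 3e-3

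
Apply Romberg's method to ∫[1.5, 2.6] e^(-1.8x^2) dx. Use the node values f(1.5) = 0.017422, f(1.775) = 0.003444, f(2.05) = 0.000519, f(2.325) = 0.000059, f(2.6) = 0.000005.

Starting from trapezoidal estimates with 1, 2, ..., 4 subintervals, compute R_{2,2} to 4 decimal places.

R_{0,0} (trapezoid, 1 panel, h=1.1000): 0.009585
R_{1,0} (trapezoid, 2 panels, h=0.5500): 0.005078
R_{2,0} (trapezoid, 4 panels, h=0.2750): 0.003502
R_{1,1} = 0.005078 + (0.005078 − 0.009585)/3 = 0.003576
R_{2,1} = 0.003502 + (0.003502 − 0.005078)/3 = 0.002977
R_{2,2} = 0.002977 + (0.002977 − 0.003576)/15 = 0.002937

0.0029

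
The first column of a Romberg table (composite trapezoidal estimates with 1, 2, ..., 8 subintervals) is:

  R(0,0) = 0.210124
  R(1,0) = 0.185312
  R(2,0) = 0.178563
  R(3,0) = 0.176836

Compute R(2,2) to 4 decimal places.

0.1763

Richardson extrapolation on the trapezoidal column (denominator 4−1=3):
R(1,1) = (4·0.185312 − 0.210124) / 3 = 0.177041
R(2,1) = 0.178563 + (0.178563 − 0.185312)/3 = 0.176313
R(2,2) = 0.176313 + (0.176313 − 0.177041)/15 = 0.176264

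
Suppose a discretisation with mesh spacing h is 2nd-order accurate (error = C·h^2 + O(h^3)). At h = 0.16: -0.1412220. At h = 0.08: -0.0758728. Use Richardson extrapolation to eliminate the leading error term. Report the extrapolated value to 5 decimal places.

-0.05409

Extrapolated value = (4·A(h/2) − A(h)) / (4 − 1)
= (4·(-0.0758728) − (-0.1412220)) / 3
= -0.1622692 / 3 = -0.0540897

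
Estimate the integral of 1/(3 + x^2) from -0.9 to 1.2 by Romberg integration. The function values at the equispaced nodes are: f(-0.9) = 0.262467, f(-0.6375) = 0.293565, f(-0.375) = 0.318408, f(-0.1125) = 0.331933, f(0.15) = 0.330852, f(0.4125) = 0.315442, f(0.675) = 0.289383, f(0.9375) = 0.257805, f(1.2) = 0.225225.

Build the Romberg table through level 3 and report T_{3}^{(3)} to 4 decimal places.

T_{0}^{(0)} (trapezoid, 1 panel, h=2.1000): 0.512077
T_{1}^{(0)} (trapezoid, 2 panels, h=1.0500): 0.603433
T_{2}^{(0)} (trapezoid, 4 panels, h=0.5250): 0.620807
T_{3}^{(0)} (trapezoid, 8 panels, h=0.2625): 0.625074
T_{1}^{(1)} = 0.603433 + (0.603433 − 0.512077)/3 = 0.633885
T_{2}^{(1)} = 0.620807 + (0.620807 − 0.603433)/3 = 0.626598
T_{3}^{(1)} = 0.625074 + (0.625074 − 0.620807)/3 = 0.626496
T_{2}^{(2)} = 0.626598 + (0.626598 − 0.633885)/15 = 0.626112
T_{3}^{(2)} = 0.626496 + (0.626496 − 0.626598)/15 = 0.626489
T_{3}^{(3)} = 0.626489 + (0.626489 − 0.626112)/63 = 0.626495

0.6265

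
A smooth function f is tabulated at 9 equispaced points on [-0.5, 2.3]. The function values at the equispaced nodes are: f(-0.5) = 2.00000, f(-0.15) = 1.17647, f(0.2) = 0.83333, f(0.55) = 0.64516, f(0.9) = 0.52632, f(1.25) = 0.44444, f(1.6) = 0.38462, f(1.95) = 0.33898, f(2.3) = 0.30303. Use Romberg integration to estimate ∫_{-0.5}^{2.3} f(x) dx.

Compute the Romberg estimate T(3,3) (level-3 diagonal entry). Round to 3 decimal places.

1.889

T(0,0) (trapezoid, 1 panel, h=2.8000): 3.22424
T(1,0) (trapezoid, 2 panels, h=1.4000): 2.34897
T(2,0) (trapezoid, 4 panels, h=0.7000): 2.02705
T(3,0) (trapezoid, 8 panels, h=0.3500): 1.92529
T(1,1) = 2.34897 + (2.34897 − 3.22424)/3 = 2.05721
T(2,1) = 2.02705 + (2.02705 − 2.34897)/3 = 1.91974
T(3,1) = 1.92529 + (1.92529 − 2.02705)/3 = 1.89137
T(2,2) = 1.91974 + (1.91974 − 2.05721)/15 = 1.91058
T(3,2) = 1.89137 + (1.89137 − 1.91974)/15 = 1.88948
T(3,3) = 1.88948 + (1.88948 − 1.91058)/63 = 1.88915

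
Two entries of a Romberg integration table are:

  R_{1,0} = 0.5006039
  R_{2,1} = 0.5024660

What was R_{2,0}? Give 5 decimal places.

0.50200

From R_{2,1} = (4·R_{2,0} − R_{1,0})/3, solve for R_{2,0}:
4·R_{2,0} = 3·0.5024660 + 0.5006039 = 2.0080019
R_{2,0} = 0.5020005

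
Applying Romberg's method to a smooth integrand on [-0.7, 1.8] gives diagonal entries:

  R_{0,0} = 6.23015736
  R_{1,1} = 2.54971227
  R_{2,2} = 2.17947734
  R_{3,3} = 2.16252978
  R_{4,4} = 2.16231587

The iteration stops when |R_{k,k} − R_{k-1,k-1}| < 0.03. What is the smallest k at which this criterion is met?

k = 3

|R_{1,1} − R_{0,0}| = 3.68044509 ≥ 0.03
|R_{2,2} − R_{1,1}| = 0.37023493 ≥ 0.03
|R_{3,3} − R_{2,2}| = 0.01694756 < 0.03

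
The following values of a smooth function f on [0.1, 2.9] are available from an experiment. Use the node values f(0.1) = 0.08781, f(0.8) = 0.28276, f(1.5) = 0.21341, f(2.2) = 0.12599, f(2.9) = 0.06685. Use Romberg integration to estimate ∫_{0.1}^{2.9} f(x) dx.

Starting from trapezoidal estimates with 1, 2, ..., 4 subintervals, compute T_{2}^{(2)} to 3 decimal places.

T_{0}^{(0)} (trapezoid, 1 panel, h=2.8000): 0.21652
T_{1}^{(0)} (trapezoid, 2 panels, h=1.4000): 0.40704
T_{2}^{(0)} (trapezoid, 4 panels, h=0.7000): 0.48964
T_{1}^{(1)} = 0.40704 + (0.40704 − 0.21652)/3 = 0.47055
T_{2}^{(1)} = 0.48964 + (0.48964 − 0.40704)/3 = 0.51717
T_{2}^{(2)} = 0.51717 + (0.51717 − 0.47055)/15 = 0.52028

0.520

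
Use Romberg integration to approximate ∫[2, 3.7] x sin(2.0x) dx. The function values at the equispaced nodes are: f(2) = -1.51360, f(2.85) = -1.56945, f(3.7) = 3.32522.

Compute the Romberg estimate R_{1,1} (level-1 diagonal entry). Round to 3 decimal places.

R_{0,0} (trapezoid, 1 panel, h=1.7000): 1.53988
R_{1,0} (trapezoid, 2 panels, h=0.8500): -0.56409
R_{1,1} = -0.56409 + (-0.56409 − 1.53988)/3 = -1.26541

-1.265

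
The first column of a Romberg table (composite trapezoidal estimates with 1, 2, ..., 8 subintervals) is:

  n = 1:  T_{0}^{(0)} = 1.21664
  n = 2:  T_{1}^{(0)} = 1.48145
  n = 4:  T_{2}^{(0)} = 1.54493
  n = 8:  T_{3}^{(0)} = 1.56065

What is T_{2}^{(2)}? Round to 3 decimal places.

1.566

Richardson extrapolation on the trapezoidal column (denominator 4−1=3):
T_{1}^{(1)} = (4·1.48145 − 1.21664) / 3 = 1.56972
T_{2}^{(1)} = (4·1.54493 − 1.48145) / 3 = 1.56609
T_{2}^{(2)} = (16·1.56609 − 1.56972) / 15 = 1.56585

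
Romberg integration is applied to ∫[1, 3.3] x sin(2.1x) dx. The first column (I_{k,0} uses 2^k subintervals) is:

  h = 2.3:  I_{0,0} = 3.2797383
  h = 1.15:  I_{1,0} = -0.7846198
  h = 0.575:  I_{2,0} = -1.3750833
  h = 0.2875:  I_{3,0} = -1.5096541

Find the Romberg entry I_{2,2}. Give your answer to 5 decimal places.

Richardson extrapolation on the trapezoidal column (denominator 4−1=3):
I_{1,1} = (4·(-0.7846198) − 3.2797383) / 3 = -2.1394058
I_{2,1} = (4·(-1.3750833) − (-0.7846198)) / 3 = -1.5719045
I_{2,2} = -1.5719045 + (-1.5719045 − (-2.1394058))/15 = -1.5340711
(Column j=1 coincides with Simpson's rule on the same nodes.)

-1.53407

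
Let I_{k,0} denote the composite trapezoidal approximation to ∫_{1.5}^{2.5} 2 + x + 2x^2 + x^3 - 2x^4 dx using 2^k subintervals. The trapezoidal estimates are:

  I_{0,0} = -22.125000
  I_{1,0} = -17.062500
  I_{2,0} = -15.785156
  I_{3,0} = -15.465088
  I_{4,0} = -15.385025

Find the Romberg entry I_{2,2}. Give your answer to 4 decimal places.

Richardson extrapolation on the trapezoidal column (denominator 4−1=3):
I_{1,1} = -17.062500 + (-17.062500 − (-22.125000))/3 = -15.375000
I_{2,1} = (4·(-15.785156) − (-17.062500)) / 3 = -15.359375
I_{2,2} = -15.359375 + (-15.359375 − (-15.375000))/15 = -15.358333

-15.3583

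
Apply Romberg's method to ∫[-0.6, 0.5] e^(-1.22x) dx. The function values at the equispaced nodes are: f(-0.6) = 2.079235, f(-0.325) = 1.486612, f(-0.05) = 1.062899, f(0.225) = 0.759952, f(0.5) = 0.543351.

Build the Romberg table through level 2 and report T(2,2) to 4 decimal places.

T(0,0) (trapezoid, 1 panel, h=1.1000): 1.442422
T(1,0) (trapezoid, 2 panels, h=0.5500): 1.305806
T(2,0) (trapezoid, 4 panels, h=0.2750): 1.270708
T(1,1) = 1.305806 + (1.305806 − 1.442422)/3 = 1.260267
T(2,1) = 1.270708 + (1.270708 − 1.305806)/3 = 1.259009
T(2,2) = 1.259009 + (1.259009 − 1.260267)/15 = 1.258925

1.2589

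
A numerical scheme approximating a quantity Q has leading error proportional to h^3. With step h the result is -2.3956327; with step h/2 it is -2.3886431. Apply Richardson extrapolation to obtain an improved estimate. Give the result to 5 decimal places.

The leading error scales as h^3; refining by a factor of 2 reduces it by 2^3 = 8.
Extrapolated value = (8·A(h/2) − A(h)) / (8 − 1)
= (8·(-2.3886431) − (-2.3956327)) / 7
= -16.7135121 / 7 = -2.3876446

-2.38764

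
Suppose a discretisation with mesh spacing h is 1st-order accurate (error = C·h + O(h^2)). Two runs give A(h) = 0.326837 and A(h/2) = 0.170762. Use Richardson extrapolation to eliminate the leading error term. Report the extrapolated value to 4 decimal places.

Extrapolated value = (2·A(h/2) − A(h)) / (2 − 1)
= (2·0.170762 − 0.326837) / 1
= 0.014687 / 1 = 0.014687

0.0147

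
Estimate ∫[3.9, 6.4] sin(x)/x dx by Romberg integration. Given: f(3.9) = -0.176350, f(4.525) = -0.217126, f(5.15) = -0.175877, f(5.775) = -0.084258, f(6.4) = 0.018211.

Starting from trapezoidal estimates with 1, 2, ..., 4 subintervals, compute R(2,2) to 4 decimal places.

-0.3573

R(0,0) (trapezoid, 1 panel, h=2.5000): -0.197674
R(1,0) (trapezoid, 2 panels, h=1.2500): -0.318683
R(2,0) (trapezoid, 4 panels, h=0.6250): -0.347707
R(1,1) = -0.318683 + (-0.318683 − (-0.197674))/3 = -0.359019
R(2,1) = -0.347707 + (-0.347707 − (-0.318683))/3 = -0.357382
R(2,2) = -0.357382 + (-0.357382 − (-0.359019))/15 = -0.357273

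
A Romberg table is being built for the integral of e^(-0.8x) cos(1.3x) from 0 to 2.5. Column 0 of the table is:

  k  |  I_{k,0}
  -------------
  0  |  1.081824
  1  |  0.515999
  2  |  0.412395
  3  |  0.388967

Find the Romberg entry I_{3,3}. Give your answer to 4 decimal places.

Richardson extrapolation on the trapezoidal column (denominator 4−1=3):
I_{1,1} = 0.515999 + (0.515999 − 1.081824)/3 = 0.327391
I_{2,1} = 0.412395 + (0.412395 − 0.515999)/3 = 0.377860
I_{3,1} = 0.388967 + (0.388967 − 0.412395)/3 = 0.381158
I_{2,2} = (16·0.377860 − 0.327391) / 15 = 0.381225
I_{3,2} = (16·0.381158 − 0.377860) / 15 = 0.381378
I_{3,3} = (64·0.381378 − 0.381225) / 63 = 0.381380
(Column j=1 coincides with Simpson's rule on the same nodes.)

0.3814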